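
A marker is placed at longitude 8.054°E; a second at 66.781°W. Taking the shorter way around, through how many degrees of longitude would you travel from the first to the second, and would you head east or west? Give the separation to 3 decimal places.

74.835° west

Raw difference: -66.781 − 8.054 = -74.835°.
Normalise into (−180°, 180°]: -74.835° stays -74.835°.
Negative ⇒ the second point lies to the west; separation 74.835°.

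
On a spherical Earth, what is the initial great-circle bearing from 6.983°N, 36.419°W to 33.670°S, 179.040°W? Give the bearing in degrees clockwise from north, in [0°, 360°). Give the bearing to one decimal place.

Δλ = -179.040 − -36.419 = -142.621°.
θ = atan2( sin Δλ · cos φ₂ , cos φ₁ · sin φ₂ − sin φ₁ · cos φ₂ · cos Δλ )
  = atan2(-0.50524, -0.46989) = -132.924° → normalised to [0°, 360°): 227.076°.

227.1°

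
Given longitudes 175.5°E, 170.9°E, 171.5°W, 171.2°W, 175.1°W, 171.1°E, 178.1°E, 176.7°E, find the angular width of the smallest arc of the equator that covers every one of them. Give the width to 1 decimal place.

17.9°

Sort the longitudes: -175.1°, -171.5°, -171.2°, +170.9°, +171.1°, +175.5°, +176.7°, +178.1°.
Eastward gaps between consecutive values (wrapping around): 3.6°, 0.3°, 342.1°, 0.2°, 4.4°, 1.2°, 1.4°, 6.8°.
Largest gap = 342.1° ⇒ minimal covering band is its complement: 360° − 342.1° = 17.9°.
Band runs from +170.9° eastward to -171.2°, crossing the antimeridian.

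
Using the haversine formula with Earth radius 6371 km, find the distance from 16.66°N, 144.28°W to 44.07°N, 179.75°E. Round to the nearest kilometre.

Δλ = 179.75 − -144.28 = 324.03°; wrapped into (−180°, 180°]: -35.97°.
Δφ = 44.07 − 16.66 = 27.41°.
a = sin²(Δφ/2) + cos φ₁ · cos φ₂ · sin²(Δλ/2) = 0.121756.
c = 2·atan2(√a, √(1−a)) = 0.71287 rad → d = 6371·c ≈ 4541.70 km.

4542 km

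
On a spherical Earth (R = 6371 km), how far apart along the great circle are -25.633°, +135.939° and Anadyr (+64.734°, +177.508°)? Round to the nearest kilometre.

Δλ = 177.508 − 135.939 = 41.569°.
Δφ = 64.734 − -25.633 = 90.367°.
a = sin²(Δφ/2) + cos φ₁ · cos φ₂ · sin²(Δλ/2) = 0.551659.
c = 2·atan2(√a, √(1−a)) = 1.67430 rad → d = 6371·c ≈ 10666.96 km.

10667 km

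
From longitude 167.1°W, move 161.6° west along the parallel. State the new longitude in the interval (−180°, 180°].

31.3°E

Start at -167.1°; shift −161.6° → -328.7°.
-328.7° lies outside (−180°, 180°]; add 360° → +31.3°.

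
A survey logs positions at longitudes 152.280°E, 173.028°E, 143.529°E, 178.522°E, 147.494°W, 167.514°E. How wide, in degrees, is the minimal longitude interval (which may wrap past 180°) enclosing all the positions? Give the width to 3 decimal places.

68.977°

Sort the longitudes: -147.494°, +143.529°, +152.280°, +167.514°, +173.028°, +178.522°.
Eastward gaps between consecutive values (wrapping around): 291.023°, 8.751°, 15.234°, 5.514°, 5.494°, 33.984°.
Largest gap = 291.023° ⇒ minimal covering band is its complement: 360° − 291.023° = 68.977°.
Band runs from +143.529° eastward to -147.494°, crossing the antimeridian.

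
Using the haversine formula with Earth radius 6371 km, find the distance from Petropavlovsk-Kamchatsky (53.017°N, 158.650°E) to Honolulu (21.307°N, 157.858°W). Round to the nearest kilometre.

5095 km

Δλ = -157.858 − 158.650 = -316.508°; wrapped into (−180°, 180°]: 43.492°.
Δφ = 21.307 − 53.017 = -31.710°.
a = sin²(Δφ/2) + cos φ₁ · cos φ₂ · sin²(Δλ/2) = 0.151571.
c = 2·atan2(√a, √(1−a)) = 0.79979 rad → d = 6371·c ≈ 5095.46 km.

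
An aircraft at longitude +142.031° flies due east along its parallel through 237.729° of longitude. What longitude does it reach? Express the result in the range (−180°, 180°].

Start at +142.031°; shift +237.729° → +379.760°.
+379.760° lies outside (−180°, 180°]; subtract 360° → +19.760°.

+19.760°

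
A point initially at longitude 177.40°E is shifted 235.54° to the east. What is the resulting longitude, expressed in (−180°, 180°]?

Start at +177.40°; shift +235.54° → +412.94°.
+412.94° lies outside (−180°, 180°]; subtract 360° → +52.94°.

52.94°E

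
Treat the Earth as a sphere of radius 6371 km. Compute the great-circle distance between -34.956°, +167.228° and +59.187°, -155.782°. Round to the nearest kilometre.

Δλ = -155.782 − 167.228 = -323.010°; wrapped into (−180°, 180°]: 36.990°.
Δφ = 59.187 − -34.956 = 94.143°.
a = sin²(Δφ/2) + cos φ₁ · cos φ₂ · sin²(Δλ/2) = 0.578370.
c = 2·atan2(√a, √(1−a)) = 1.72819 rad → d = 6371·c ≈ 11010.27 km.

11010 km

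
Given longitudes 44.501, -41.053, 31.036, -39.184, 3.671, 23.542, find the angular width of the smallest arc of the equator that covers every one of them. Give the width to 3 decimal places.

85.554°

Sort the longitudes: -41.053°, -39.184°, +3.671°, +23.542°, +31.036°, +44.501°.
Eastward gaps between consecutive values (wrapping around): 1.869°, 42.855°, 19.871°, 7.494°, 13.465°, 274.446°.
Largest gap = 274.446° ⇒ minimal covering band is its complement: 360° − 274.446° = 85.554°.
Band runs from -41.053° eastward to +44.501°.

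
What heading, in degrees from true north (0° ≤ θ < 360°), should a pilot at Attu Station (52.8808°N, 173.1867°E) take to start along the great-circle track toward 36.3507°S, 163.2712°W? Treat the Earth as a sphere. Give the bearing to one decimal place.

161.2°

Δλ = -163.2712 − 173.1867 = -336.4579°; wrapped into (−180°, 180°]: 23.5421°.
θ = atan2( sin Δλ · cos φ₂ , cos φ₁ · sin φ₂ − sin φ₁ · cos φ₂ · cos Δλ )
  = atan2(0.32170, -0.94646) = 161.227° → normalised to [0°, 360°): 161.227°.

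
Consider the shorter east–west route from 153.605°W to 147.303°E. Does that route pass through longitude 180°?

Naïve |147.303 − -153.605| = 300.908° > 180°, so the shorter arc goes the other way round — across 180°.
Signed shortest Δλ = ((147.303 − -153.605 + 180) mod 360) − 180 = -59.092°.
Going west by 59.092° from -153.605° passes through 180° before reaching +147.303°.

Yes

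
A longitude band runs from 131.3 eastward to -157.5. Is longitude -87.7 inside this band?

No

Band width going east from +131.3° to -157.5°: ((-157.5 − 131.3) mod 360) = 71.2°.
Offset of -87.7° east of the west edge: ((-87.7 − 131.3) mod 360) = 141.0°.
141.0° > 71.2° ⇒ outside.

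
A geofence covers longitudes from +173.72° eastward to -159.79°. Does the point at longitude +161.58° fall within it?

No

Band width going east from +173.72° to -159.79°: ((-159.79 − 173.72) mod 360) = 26.49°.
Offset of +161.58° east of the west edge: ((161.58 − 173.72) mod 360) = 347.86°.
347.86° > 26.49° ⇒ outside.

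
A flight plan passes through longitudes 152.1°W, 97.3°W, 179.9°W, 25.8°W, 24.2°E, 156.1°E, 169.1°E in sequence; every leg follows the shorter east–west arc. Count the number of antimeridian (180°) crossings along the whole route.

Leg 1: -152.1° → -97.3°, shortest Δλ = 54.8° (east) — does not cross 180°.
Leg 2: -97.3° → -179.9°, shortest Δλ = -82.6° (west) — does not cross 180°.
Leg 3: -179.9° → -25.8°, shortest Δλ = 154.1° (east) — does not cross 180°.
Leg 4: -25.8° → +24.2°, shortest Δλ = 50.0° (east) — does not cross 180°.
Leg 5: +24.2° → +156.1°, shortest Δλ = 131.9° (east) — does not cross 180°.
Leg 6: +156.1° → +169.1°, shortest Δλ = 13.0° (east) — does not cross 180°.
Total crossings: 0.

0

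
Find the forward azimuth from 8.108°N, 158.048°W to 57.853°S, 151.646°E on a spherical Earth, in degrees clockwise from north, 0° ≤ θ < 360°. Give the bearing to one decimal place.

204.8°

Δλ = 151.646 − -158.048 = 309.694°; wrapped into (−180°, 180°]: -50.306°.
θ = atan2( sin Δλ · cos φ₂ , cos φ₁ · sin φ₂ − sin φ₁ · cos φ₂ · cos Δλ )
  = atan2(-0.40943, -0.88615) = -155.202° → normalised to [0°, 360°): 204.798°.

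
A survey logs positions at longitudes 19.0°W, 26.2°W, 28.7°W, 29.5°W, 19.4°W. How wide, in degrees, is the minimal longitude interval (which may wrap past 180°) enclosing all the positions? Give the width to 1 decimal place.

Sort the longitudes: -29.5°, -28.7°, -26.2°, -19.4°, -19.0°.
Eastward gaps between consecutive values (wrapping around): 0.8°, 2.5°, 6.8°, 0.4°, 349.5°.
Largest gap = 349.5° ⇒ minimal covering band is its complement: 360° − 349.5° = 10.5°.
Band runs from -29.5° eastward to -19.0°.

10.5°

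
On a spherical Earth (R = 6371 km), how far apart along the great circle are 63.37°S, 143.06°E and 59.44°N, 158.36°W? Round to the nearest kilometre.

Δλ = -158.36 − 143.06 = -301.42°; wrapped into (−180°, 180°]: 58.58°.
Δφ = 59.44 − -63.37 = 122.81°.
a = sin²(Δφ/2) + cos φ₁ · cos φ₂ · sin²(Δλ/2) = 0.825474.
c = 2·atan2(√a, √(1−a)) = 2.27963 rad → d = 6371·c ≈ 14523.51 km.

14524 km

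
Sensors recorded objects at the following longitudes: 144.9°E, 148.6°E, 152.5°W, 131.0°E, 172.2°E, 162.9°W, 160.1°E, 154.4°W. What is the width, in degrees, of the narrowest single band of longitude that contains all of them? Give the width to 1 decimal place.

76.5°

Sort the longitudes: -162.9°, -154.4°, -152.5°, +131.0°, +144.9°, +148.6°, +160.1°, +172.2°.
Eastward gaps between consecutive values (wrapping around): 8.5°, 1.9°, 283.5°, 13.9°, 3.7°, 11.5°, 12.1°, 24.9°.
Largest gap = 283.5° ⇒ minimal covering band is its complement: 360° − 283.5° = 76.5°.
Band runs from +131.0° eastward to -152.5°, crossing the antimeridian.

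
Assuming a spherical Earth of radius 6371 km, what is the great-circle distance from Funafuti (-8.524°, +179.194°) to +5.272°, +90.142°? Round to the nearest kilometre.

Δλ = 90.142 − 179.194 = -89.052°.
Δφ = 5.272 − -8.524 = 13.796°.
a = sin²(Δφ/2) + cos φ₁ · cos φ₂ · sin²(Δλ/2) = 0.498663.
c = 2·atan2(√a, √(1−a)) = 1.56812 rad → d = 6371·c ≈ 9990.51 km.

9991 km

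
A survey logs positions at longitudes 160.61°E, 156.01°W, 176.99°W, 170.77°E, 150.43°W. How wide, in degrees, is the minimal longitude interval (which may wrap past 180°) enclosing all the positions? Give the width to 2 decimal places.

Sort the longitudes: -176.99°, -156.01°, -150.43°, +160.61°, +170.77°.
Eastward gaps between consecutive values (wrapping around): 20.98°, 5.58°, 311.04°, 10.16°, 12.24°.
Largest gap = 311.04° ⇒ minimal covering band is its complement: 360° − 311.04° = 48.96°.
Band runs from +160.61° eastward to -150.43°, crossing the antimeridian.

48.96°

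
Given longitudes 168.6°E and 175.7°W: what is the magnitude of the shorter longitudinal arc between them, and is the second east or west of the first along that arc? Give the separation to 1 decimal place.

15.7° east

Raw difference: -175.7 − 168.6 = -344.3°.
Normalise into (−180°, 180°]: -344.3° + 360° = 15.7°.
Positive ⇒ the second point lies to the east; separation 15.7°.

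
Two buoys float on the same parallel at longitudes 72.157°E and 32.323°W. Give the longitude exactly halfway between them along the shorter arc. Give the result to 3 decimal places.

19.917°E

Signed shortest Δλ from +72.157° to -32.323° is -104.480°.
Midpoint longitude = +72.157° + (-104.480°)/2 = +72.157° − 52.240° = +19.917°.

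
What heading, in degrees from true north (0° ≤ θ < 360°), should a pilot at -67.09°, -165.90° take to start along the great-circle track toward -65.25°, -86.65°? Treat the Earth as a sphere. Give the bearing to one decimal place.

124.4°

Δλ = -86.65 − -165.90 = 79.25°.
θ = atan2( sin Δλ · cos φ₂ , cos φ₁ · sin φ₂ − sin φ₁ · cos φ₂ · cos Δλ )
  = atan2(0.41131, -0.28160) = 124.397° → normalised to [0°, 360°): 124.397°.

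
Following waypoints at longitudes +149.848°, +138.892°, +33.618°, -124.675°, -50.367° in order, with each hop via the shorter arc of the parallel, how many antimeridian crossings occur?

0

Leg 1: +149.848° → +138.892°, shortest Δλ = -10.956° (west) — does not cross 180°.
Leg 2: +138.892° → +33.618°, shortest Δλ = -105.274° (west) — does not cross 180°.
Leg 3: +33.618° → -124.675°, shortest Δλ = -158.293° (west) — does not cross 180°.
Leg 4: -124.675° → -50.367°, shortest Δλ = 74.308° (east) — does not cross 180°.
Total crossings: 0.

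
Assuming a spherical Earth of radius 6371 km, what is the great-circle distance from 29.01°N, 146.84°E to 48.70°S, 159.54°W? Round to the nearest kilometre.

10148 km

Δλ = -159.54 − 146.84 = -306.38°; wrapped into (−180°, 180°]: 53.62°.
Δφ = -48.70 − 29.01 = -77.71°.
a = sin²(Δφ/2) + cos φ₁ · cos φ₂ · sin²(Δλ/2) = 0.510989.
c = 2·atan2(√a, √(1−a)) = 1.59278 rad → d = 6371·c ≈ 10147.58 km.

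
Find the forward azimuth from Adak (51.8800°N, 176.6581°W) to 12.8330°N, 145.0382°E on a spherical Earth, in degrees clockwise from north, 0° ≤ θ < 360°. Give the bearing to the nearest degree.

232°

Δλ = 145.0382 − -176.6581 = 321.6963°; wrapped into (−180°, 180°]: -38.3037°.
θ = atan2( sin Δλ · cos φ₂ , cos φ₁ · sin φ₂ − sin φ₁ · cos φ₂ · cos Δλ )
  = atan2(-0.60435, -0.46484) = -127.566° → normalised to [0°, 360°): 232.434°.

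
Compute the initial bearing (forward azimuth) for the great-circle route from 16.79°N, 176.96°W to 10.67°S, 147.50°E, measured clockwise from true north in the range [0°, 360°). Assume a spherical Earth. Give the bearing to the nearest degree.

Δλ = 147.50 − -176.96 = 324.46°; wrapped into (−180°, 180°]: -35.54°.
θ = atan2( sin Δλ · cos φ₂ , cos φ₁ · sin φ₂ − sin φ₁ · cos φ₂ · cos Δλ )
  = atan2(-0.57122, -0.40825) = -125.553° → normalised to [0°, 360°): 234.447°.

234°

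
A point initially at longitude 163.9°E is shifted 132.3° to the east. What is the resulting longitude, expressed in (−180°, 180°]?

Start at +163.9°; shift +132.3° → +296.2°.
+296.2° lies outside (−180°, 180°]; subtract 360° → -63.8°.

63.8°W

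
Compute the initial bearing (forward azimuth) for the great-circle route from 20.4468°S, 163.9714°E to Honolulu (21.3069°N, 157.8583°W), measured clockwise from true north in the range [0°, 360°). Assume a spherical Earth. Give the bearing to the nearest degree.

44°

Δλ = -157.8583 − 163.9714 = -321.8297°; wrapped into (−180°, 180°]: 38.1703°.
θ = atan2( sin Δλ · cos φ₂ , cos φ₁ · sin φ₂ − sin φ₁ · cos φ₂ · cos Δλ )
  = atan2(0.57576, 0.59634) = 43.994° → normalised to [0°, 360°): 43.994°.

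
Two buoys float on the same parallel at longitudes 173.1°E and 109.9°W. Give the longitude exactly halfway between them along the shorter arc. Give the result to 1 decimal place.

148.4°W

Signed shortest Δλ from +173.1° to -109.9° is +77.0°.
Midpoint longitude = +173.1° + (+77.0°)/2 = +173.1° + 38.5° = +211.6°.
Normalise into (−180°, 180°]: -148.4°.
(The naïve average (+173.1 + -109.9)/2 = 31.6° is on the wrong side of the globe.)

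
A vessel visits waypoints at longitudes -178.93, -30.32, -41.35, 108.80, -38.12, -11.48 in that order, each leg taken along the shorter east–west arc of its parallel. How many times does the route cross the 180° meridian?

Leg 1: -178.93° → -30.32°, shortest Δλ = 148.61° (east) — does not cross 180°.
Leg 2: -30.32° → -41.35°, shortest Δλ = -11.03° (west) — does not cross 180°.
Leg 3: -41.35° → +108.80°, shortest Δλ = 150.15° (east) — does not cross 180°.
Leg 4: +108.80° → -38.12°, shortest Δλ = -146.92° (west) — does not cross 180°.
Leg 5: -38.12° → -11.48°, shortest Δλ = 26.64° (east) — does not cross 180°.
Total crossings: 0.

0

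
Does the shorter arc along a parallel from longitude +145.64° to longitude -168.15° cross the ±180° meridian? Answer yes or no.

Naïve |-168.15 − 145.64| = 313.79° > 180°, so the shorter arc goes the other way round — across 180°.
Signed shortest Δλ = ((-168.15 − 145.64 + 180) mod 360) − 180 = 46.21°.
Going east by 46.21° from +145.64° passes through 180° before reaching -168.15°.

Yes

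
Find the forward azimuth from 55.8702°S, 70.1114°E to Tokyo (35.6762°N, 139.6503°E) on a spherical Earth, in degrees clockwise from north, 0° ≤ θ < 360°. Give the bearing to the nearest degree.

Δλ = 139.6503 − 70.1114 = 69.5389°.
θ = atan2( sin Δλ · cos φ₂ , cos φ₁ · sin φ₂ − sin φ₁ · cos φ₂ · cos Δλ )
  = atan2(0.76108, 0.56228) = 53.543° → normalised to [0°, 360°): 53.543°.

54°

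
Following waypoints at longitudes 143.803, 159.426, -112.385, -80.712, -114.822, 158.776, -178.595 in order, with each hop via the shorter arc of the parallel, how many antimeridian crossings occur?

Leg 1: +143.803° → +159.426°, shortest Δλ = 15.623° (east) — does not cross 180°.
Leg 2: +159.426° → -112.385°, shortest Δλ = 88.189° (east) — crosses 180°.
Leg 3: -112.385° → -80.712°, shortest Δλ = 31.673° (east) — does not cross 180°.
Leg 4: -80.712° → -114.822°, shortest Δλ = -34.11° (west) — does not cross 180°.
Leg 5: -114.822° → +158.776°, shortest Δλ = -86.402° (west) — crosses 180°.
Leg 6: +158.776° → -178.595°, shortest Δλ = 22.629° (east) — crosses 180°.
Total crossings: 3.

3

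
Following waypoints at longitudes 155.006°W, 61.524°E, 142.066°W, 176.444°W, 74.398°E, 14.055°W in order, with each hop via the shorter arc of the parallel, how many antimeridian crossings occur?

Leg 1: -155.006° → +61.524°, shortest Δλ = -143.47° (west) — crosses 180°.
Leg 2: +61.524° → -142.066°, shortest Δλ = 156.41° (east) — crosses 180°.
Leg 3: -142.066° → -176.444°, shortest Δλ = -34.378° (west) — does not cross 180°.
Leg 4: -176.444° → +74.398°, shortest Δλ = -109.158° (west) — crosses 180°.
Leg 5: +74.398° → -14.055°, shortest Δλ = -88.453° (west) — does not cross 180°.
Total crossings: 3.

3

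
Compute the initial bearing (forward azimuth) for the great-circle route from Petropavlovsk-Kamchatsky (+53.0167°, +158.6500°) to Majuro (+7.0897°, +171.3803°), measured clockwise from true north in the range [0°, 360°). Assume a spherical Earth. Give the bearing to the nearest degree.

163°

Δλ = 171.3803 − 158.6500 = 12.7303°.
θ = atan2( sin Δλ · cos φ₂ , cos φ₁ · sin φ₂ − sin φ₁ · cos φ₂ · cos Δλ )
  = atan2(0.21868, -0.69897) = 162.627° → normalised to [0°, 360°): 162.627°.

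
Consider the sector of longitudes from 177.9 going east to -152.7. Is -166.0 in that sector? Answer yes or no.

Band width going east from +177.9° to -152.7°: ((-152.7 − 177.9) mod 360) = 29.4°.
Offset of -166.0° east of the west edge: ((-166.0 − 177.9) mod 360) = 16.1°.
16.1° ≤ 29.4° ⇒ inside.

Yes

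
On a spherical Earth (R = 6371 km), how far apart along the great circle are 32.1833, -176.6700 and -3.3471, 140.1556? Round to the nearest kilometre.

Δλ = 140.1556 − -176.6700 = 316.8256°; wrapped into (−180°, 180°]: -43.1744°.
Δφ = -3.3471 − 32.1833 = -35.5304°.
a = sin²(Δφ/2) + cos φ₁ · cos φ₂ · sin²(Δλ/2) = 0.207465.
c = 2·atan2(√a, √(1−a)) = 0.94583 rad → d = 6371·c ≈ 6025.88 km.

6026 km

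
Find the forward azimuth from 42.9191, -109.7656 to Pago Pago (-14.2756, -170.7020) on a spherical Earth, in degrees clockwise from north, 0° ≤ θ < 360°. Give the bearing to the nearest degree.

Δλ = -170.7020 − -109.7656 = -60.9364°.
θ = atan2( sin Δλ · cos φ₂ , cos φ₁ · sin φ₂ − sin φ₁ · cos φ₂ · cos Δλ )
  = atan2(-0.84709, -0.50116) = -120.610° → normalised to [0°, 360°): 239.390°.

239°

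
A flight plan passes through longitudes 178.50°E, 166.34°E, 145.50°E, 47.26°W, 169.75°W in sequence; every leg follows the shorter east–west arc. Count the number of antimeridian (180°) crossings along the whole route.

Leg 1: +178.50° → +166.34°, shortest Δλ = -12.16° (west) — does not cross 180°.
Leg 2: +166.34° → +145.50°, shortest Δλ = -20.84° (west) — does not cross 180°.
Leg 3: +145.50° → -47.26°, shortest Δλ = 167.24° (east) — crosses 180°.
Leg 4: -47.26° → -169.75°, shortest Δλ = -122.49° (west) — does not cross 180°.
Total crossings: 1.

1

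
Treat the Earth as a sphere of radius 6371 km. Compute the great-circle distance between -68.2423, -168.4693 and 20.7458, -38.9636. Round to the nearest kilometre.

13714 km

Δλ = -38.9636 − -168.4693 = 129.5057°.
Δφ = 20.7458 − -68.2423 = 88.9881°.
a = sin²(Δφ/2) + cos φ₁ · cos φ₂ · sin²(Δλ/2) = 0.774755.
c = 2·atan2(√a, √(1−a)) = 2.15257 rad → d = 6371·c ≈ 13714.04 km.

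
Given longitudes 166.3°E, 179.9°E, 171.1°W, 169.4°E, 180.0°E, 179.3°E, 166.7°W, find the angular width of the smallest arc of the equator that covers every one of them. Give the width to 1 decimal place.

Sort the longitudes: -171.1°, -166.7°, +166.3°, +169.4°, +179.3°, +179.9°, +180.0°.
Eastward gaps between consecutive values (wrapping around): 4.4°, 333.0°, 3.1°, 9.9°, 0.6°, 0.1°, 8.9°.
Largest gap = 333.0° ⇒ minimal covering band is its complement: 360° − 333.0° = 27.0°.
Band runs from +166.3° eastward to -166.7°, crossing the antimeridian.

27.0°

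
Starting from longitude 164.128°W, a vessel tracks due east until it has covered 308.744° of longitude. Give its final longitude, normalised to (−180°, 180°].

144.616°E

Start at -164.128°; shift +308.744° → +144.616°.
+144.616° already lies in (−180°, 180°].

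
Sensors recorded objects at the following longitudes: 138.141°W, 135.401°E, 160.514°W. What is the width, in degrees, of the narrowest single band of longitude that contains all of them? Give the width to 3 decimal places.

Sort the longitudes: -160.514°, -138.141°, +135.401°.
Eastward gaps between consecutive values (wrapping around): 22.373°, 273.542°, 64.085°.
Largest gap = 273.542° ⇒ minimal covering band is its complement: 360° − 273.542° = 86.458°.
Band runs from +135.401° eastward to -138.141°, crossing the antimeridian.

86.458°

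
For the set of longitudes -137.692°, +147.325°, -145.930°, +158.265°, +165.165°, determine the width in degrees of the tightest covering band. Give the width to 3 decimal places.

Sort the longitudes: -145.930°, -137.692°, +147.325°, +158.265°, +165.165°.
Eastward gaps between consecutive values (wrapping around): 8.238°, 285.017°, 10.940°, 6.900°, 48.905°.
Largest gap = 285.017° ⇒ minimal covering band is its complement: 360° − 285.017° = 74.983°.
Band runs from +147.325° eastward to -137.692°, crossing the antimeridian.

74.983°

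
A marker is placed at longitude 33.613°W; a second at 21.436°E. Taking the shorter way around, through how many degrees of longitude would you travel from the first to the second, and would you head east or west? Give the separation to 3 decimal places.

Raw difference: 21.436 − -33.613 = 55.049°.
Normalise into (−180°, 180°]: 55.049° stays 55.049°.
Positive ⇒ the second point lies to the east; separation 55.049°.

55.049° east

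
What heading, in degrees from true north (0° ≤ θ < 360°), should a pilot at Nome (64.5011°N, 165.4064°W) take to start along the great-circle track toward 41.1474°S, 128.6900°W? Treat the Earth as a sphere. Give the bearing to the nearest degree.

151°

Δλ = -128.6900 − -165.4064 = 36.7164°.
θ = atan2( sin Δλ · cos φ₂ , cos φ₁ · sin φ₂ − sin φ₁ · cos φ₂ · cos Δλ )
  = atan2(0.45020, -0.82809) = 151.469° → normalised to [0°, 360°): 151.469°.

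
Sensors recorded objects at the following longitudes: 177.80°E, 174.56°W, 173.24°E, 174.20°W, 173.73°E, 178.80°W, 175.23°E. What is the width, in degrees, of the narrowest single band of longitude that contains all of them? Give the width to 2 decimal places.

Sort the longitudes: -178.80°, -174.56°, -174.20°, +173.24°, +173.73°, +175.23°, +177.80°.
Eastward gaps between consecutive values (wrapping around): 4.24°, 0.36°, 347.44°, 0.49°, 1.50°, 2.57°, 3.40°.
Largest gap = 347.44° ⇒ minimal covering band is its complement: 360° − 347.44° = 12.56°.
Band runs from +173.24° eastward to -174.20°, crossing the antimeridian.

12.56°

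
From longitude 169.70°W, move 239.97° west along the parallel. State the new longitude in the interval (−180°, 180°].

49.67°W

Start at -169.70°; shift −239.97° → -409.67°.
-409.67° lies outside (−180°, 180°]; add 360° → -49.67°.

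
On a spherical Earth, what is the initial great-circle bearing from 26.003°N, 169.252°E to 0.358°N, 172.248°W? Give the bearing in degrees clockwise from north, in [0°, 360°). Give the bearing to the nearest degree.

Δλ = -172.248 − 169.252 = -341.500°; wrapped into (−180°, 180°]: 18.500°.
θ = atan2( sin Δλ · cos φ₂ , cos φ₁ · sin φ₂ − sin φ₁ · cos φ₂ · cos Δλ )
  = atan2(0.31730, -0.41014) = 142.273° → normalised to [0°, 360°): 142.273°.

142°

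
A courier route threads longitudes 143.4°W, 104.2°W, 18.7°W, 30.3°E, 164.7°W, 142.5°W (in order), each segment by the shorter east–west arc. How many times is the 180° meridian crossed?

1

Leg 1: -143.4° → -104.2°, shortest Δλ = 39.2° (east) — does not cross 180°.
Leg 2: -104.2° → -18.7°, shortest Δλ = 85.5° (east) — does not cross 180°.
Leg 3: -18.7° → +30.3°, shortest Δλ = 49.0° (east) — does not cross 180°.
Leg 4: +30.3° → -164.7°, shortest Δλ = 165.0° (east) — crosses 180°.
Leg 5: -164.7° → -142.5°, shortest Δλ = 22.2° (east) — does not cross 180°.
Total crossings: 1.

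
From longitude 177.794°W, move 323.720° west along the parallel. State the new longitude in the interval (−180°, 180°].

Start at -177.794°; shift −323.720° → -501.514°.
-501.514° lies outside (−180°, 180°]; add 360° → -141.514°.

141.514°W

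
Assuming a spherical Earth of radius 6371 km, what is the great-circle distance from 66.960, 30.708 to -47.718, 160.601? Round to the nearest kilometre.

16477 km

Δλ = 160.601 − 30.708 = 129.893°.
Δφ = -47.718 − 66.960 = -114.678°.
a = sin²(Δφ/2) + cos φ₁ · cos φ₂ · sin²(Δλ/2) = 0.924851.
c = 2·atan2(√a, √(1−a)) = 2.58621 rad → d = 6371·c ≈ 16476.77 km.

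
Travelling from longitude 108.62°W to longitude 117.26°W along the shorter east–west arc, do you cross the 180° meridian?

No

Signed shortest Δλ = ((-117.26 − -108.62 + 180) mod 360) − 180 = -8.64°.
Going west by 8.64° from -108.62° reaches -117.26° without touching 180°.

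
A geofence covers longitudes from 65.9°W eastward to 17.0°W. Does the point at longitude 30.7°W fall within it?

Yes

Band width going east from -65.9° to -17.0°: ((-17.0 − -65.9) mod 360) = 48.9°.
Offset of -30.7° east of the west edge: ((-30.7 − -65.9) mod 360) = 35.2°.
35.2° ≤ 48.9° ⇒ inside.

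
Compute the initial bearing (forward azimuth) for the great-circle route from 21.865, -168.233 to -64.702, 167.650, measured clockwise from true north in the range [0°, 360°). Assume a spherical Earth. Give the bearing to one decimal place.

Δλ = 167.650 − -168.233 = 335.883°; wrapped into (−180°, 180°]: -24.117°.
θ = atan2( sin Δλ · cos φ₂ , cos φ₁ · sin φ₂ − sin φ₁ · cos φ₂ · cos Δλ )
  = atan2(-0.17461, -0.98431) = -169.941° → normalised to [0°, 360°): 190.059°.

190.1°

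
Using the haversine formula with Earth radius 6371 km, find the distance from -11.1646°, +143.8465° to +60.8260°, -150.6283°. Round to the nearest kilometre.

9822 km

Δλ = -150.6283 − 143.8465 = -294.4748°; wrapped into (−180°, 180°]: 65.5252°.
Δφ = 60.8260 − -11.1646 = 71.9906°.
a = sin²(Δφ/2) + cos φ₁ · cos φ₂ · sin²(Δλ/2) = 0.485467.
c = 2·atan2(√a, √(1−a)) = 1.54173 rad → d = 6371·c ≈ 9822.34 km.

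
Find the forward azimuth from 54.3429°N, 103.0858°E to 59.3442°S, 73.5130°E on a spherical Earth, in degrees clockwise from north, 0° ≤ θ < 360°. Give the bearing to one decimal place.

196.3°

Δλ = 73.5130 − 103.0858 = -29.5728°.
θ = atan2( sin Δλ · cos φ₂ , cos φ₁ · sin φ₂ − sin φ₁ · cos φ₂ · cos Δλ )
  = atan2(-0.25164, -0.86178) = -163.722° → normalised to [0°, 360°): 196.278°.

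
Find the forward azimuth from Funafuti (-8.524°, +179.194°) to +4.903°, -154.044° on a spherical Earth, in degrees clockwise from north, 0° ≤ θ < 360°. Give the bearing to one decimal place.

64.3°

Δλ = -154.044 − 179.194 = -333.238°; wrapped into (−180°, 180°]: 26.762°.
θ = atan2( sin Δλ · cos φ₂ , cos φ₁ · sin φ₂ − sin φ₁ · cos φ₂ · cos Δλ )
  = atan2(0.44864, 0.21639) = 64.251° → normalised to [0°, 360°): 64.251°.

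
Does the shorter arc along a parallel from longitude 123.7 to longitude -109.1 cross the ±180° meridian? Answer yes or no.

Naïve |-109.1 − 123.7| = 232.8° > 180°, so the shorter arc goes the other way round — across 180°.
Signed shortest Δλ = ((-109.1 − 123.7 + 180) mod 360) − 180 = 127.2°.
Going east by 127.2° from +123.7° passes through 180° before reaching -109.1°.

Yes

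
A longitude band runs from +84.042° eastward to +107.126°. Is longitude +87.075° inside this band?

Yes

Band width going east from +84.042° to +107.126°: ((107.126 − 84.042) mod 360) = 23.084°.
Offset of +87.075° east of the west edge: ((87.075 − 84.042) mod 360) = 3.033°.
3.033° ≤ 23.084° ⇒ inside.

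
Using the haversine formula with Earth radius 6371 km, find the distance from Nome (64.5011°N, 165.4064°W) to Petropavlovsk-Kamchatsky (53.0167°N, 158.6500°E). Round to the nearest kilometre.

Δλ = 158.6500 − -165.4064 = 324.0564°; wrapped into (−180°, 180°]: -35.9436°.
Δφ = 53.0167 − 64.5011 = -11.4844°.
a = sin²(Δφ/2) + cos φ₁ · cos φ₂ · sin²(Δλ/2) = 0.034666.
c = 2·atan2(√a, √(1−a)) = 0.37456 rad → d = 6371·c ≈ 2386.33 km.

2386 km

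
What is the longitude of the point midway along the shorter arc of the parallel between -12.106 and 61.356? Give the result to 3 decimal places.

+24.625°

Signed shortest Δλ from -12.106° to +61.356° is +73.462°.
Midpoint longitude = -12.106° + (+73.462°)/2 = -12.106° + 36.731° = +24.625°.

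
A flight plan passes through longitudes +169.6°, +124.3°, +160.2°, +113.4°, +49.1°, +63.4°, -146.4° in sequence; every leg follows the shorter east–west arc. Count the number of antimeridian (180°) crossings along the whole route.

1

Leg 1: +169.6° → +124.3°, shortest Δλ = -45.3° (west) — does not cross 180°.
Leg 2: +124.3° → +160.2°, shortest Δλ = 35.9° (east) — does not cross 180°.
Leg 3: +160.2° → +113.4°, shortest Δλ = -46.8° (west) — does not cross 180°.
Leg 4: +113.4° → +49.1°, shortest Δλ = -64.3° (west) — does not cross 180°.
Leg 5: +49.1° → +63.4°, shortest Δλ = 14.3° (east) — does not cross 180°.
Leg 6: +63.4° → -146.4°, shortest Δλ = 150.2° (east) — crosses 180°.
Total crossings: 1.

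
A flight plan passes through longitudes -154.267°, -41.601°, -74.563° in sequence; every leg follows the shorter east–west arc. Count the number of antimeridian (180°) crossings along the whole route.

Leg 1: -154.267° → -41.601°, shortest Δλ = 112.666° (east) — does not cross 180°.
Leg 2: -41.601° → -74.563°, shortest Δλ = -32.962° (west) — does not cross 180°.
Total crossings: 0.

0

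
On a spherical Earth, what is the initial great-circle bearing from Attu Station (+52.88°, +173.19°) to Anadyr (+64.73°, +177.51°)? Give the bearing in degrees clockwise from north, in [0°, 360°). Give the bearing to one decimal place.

Δλ = 177.51 − 173.19 = 4.32°.
θ = atan2( sin Δλ · cos φ₂ , cos φ₁ · sin φ₂ − sin φ₁ · cos φ₂ · cos Δλ )
  = atan2(0.03216, 0.20632) = 8.859° → normalised to [0°, 360°): 8.859°.

8.9°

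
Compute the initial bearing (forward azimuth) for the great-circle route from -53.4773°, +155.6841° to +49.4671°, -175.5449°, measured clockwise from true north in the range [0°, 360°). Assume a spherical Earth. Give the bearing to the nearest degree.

19°

Δλ = -175.5449 − 155.6841 = -331.2290°; wrapped into (−180°, 180°]: 28.7710°.
θ = atan2( sin Δλ · cos φ₂ , cos φ₁ · sin φ₂ − sin φ₁ · cos φ₂ · cos Δλ )
  = atan2(0.31280, 0.91011) = 18.967° → normalised to [0°, 360°): 18.967°.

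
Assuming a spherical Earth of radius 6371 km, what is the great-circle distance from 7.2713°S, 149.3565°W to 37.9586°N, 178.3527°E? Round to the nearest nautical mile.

Δλ = 178.3527 − -149.3565 = 327.7092°; wrapped into (−180°, 180°]: -32.2908°.
Δφ = 37.9586 − -7.2713 = 45.2299°.
a = sin²(Δφ/2) + cos φ₁ · cos φ₂ · sin²(Δλ/2) = 0.208346.
c = 2·atan2(√a, √(1−a)) = 0.94800 rad → d = 6371·c ≈ 6039.71 km ≈ 3261.18 nmi.

3261 nmi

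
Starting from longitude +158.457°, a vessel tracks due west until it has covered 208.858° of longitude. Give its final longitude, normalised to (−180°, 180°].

Start at +158.457°; shift −208.858° → -50.401°.
-50.401° already lies in (−180°, 180°].

-50.401°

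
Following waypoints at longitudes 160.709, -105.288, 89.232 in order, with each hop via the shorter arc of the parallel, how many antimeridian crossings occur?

2

Leg 1: +160.709° → -105.288°, shortest Δλ = 94.003° (east) — crosses 180°.
Leg 2: -105.288° → +89.232°, shortest Δλ = -165.48° (west) — crosses 180°.
Total crossings: 2.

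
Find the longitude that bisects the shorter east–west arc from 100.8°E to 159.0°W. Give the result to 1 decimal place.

Signed shortest Δλ from +100.8° to -159.0° is +100.2°.
Midpoint longitude = +100.8° + (+100.2°)/2 = +100.8° + 50.1° = +150.9°.
(The naïve average (+100.8 + -159.0)/2 = -29.1° is on the wrong side of the globe.)

150.9°E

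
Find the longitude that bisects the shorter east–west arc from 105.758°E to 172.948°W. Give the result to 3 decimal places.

146.405°E

Signed shortest Δλ from +105.758° to -172.948° is +81.294°.
Midpoint longitude = +105.758° + (+81.294°)/2 = +105.758° + 40.647° = +146.405°.
(The naïve average (+105.758 + -172.948)/2 = -33.595° is on the wrong side of the globe.)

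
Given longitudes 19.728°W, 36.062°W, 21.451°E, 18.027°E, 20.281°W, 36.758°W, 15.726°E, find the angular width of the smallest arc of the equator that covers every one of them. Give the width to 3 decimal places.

Sort the longitudes: -36.758°, -36.062°, -20.281°, -19.728°, +15.726°, +18.027°, +21.451°.
Eastward gaps between consecutive values (wrapping around): 0.696°, 15.781°, 0.553°, 35.454°, 2.301°, 3.424°, 301.791°.
Largest gap = 301.791° ⇒ minimal covering band is its complement: 360° − 301.791° = 58.209°.
Band runs from -36.758° eastward to +21.451°.

58.209°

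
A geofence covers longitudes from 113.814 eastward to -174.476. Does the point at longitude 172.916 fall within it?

Yes

Band width going east from +113.814° to -174.476°: ((-174.476 − 113.814) mod 360) = 71.710°.
Offset of +172.916° east of the west edge: ((172.916 − 113.814) mod 360) = 59.102°.
59.102° ≤ 71.710° ⇒ inside.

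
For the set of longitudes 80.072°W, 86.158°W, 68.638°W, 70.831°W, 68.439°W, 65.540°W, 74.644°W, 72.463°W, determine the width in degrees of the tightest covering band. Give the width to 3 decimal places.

Sort the longitudes: -86.158°, -80.072°, -74.644°, -72.463°, -70.831°, -68.638°, -68.439°, -65.540°.
Eastward gaps between consecutive values (wrapping around): 6.086°, 5.428°, 2.181°, 1.632°, 2.193°, 0.199°, 2.899°, 339.382°.
Largest gap = 339.382° ⇒ minimal covering band is its complement: 360° − 339.382° = 20.618°.
Band runs from -86.158° eastward to -65.540°.

20.618°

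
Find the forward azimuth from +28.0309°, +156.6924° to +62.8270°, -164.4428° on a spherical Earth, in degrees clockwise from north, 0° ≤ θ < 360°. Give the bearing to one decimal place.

Δλ = -164.4428 − 156.6924 = -321.1352°; wrapped into (−180°, 180°]: 38.8648°.
θ = atan2( sin Δλ · cos φ₂ , cos φ₁ · sin φ₂ − sin φ₁ · cos φ₂ · cos Δλ )
  = atan2(0.28656, 0.61817) = 24.871° → normalised to [0°, 360°): 24.871°.

24.9°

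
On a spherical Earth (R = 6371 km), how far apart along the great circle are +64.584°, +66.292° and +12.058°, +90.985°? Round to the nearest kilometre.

Δλ = 90.985 − 66.292 = 24.693°.
Δφ = 12.058 − 64.584 = -52.526°.
a = sin²(Δφ/2) + cos φ₁ · cos φ₂ · sin²(Δλ/2) = 0.214989.
c = 2·atan2(√a, √(1−a)) = 0.96426 rad → d = 6371·c ≈ 6143.32 km.

6143 km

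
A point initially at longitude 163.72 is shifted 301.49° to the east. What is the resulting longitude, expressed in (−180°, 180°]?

+105.21°

Start at +163.72°; shift +301.49° → +465.21°.
+465.21° lies outside (−180°, 180°]; subtract 360° → +105.21°.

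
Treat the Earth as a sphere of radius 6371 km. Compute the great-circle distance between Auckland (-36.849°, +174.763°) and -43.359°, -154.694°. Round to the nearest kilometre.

2680 km

Δλ = -154.694 − 174.763 = -329.457°; wrapped into (−180°, 180°]: 30.543°.
Δφ = -43.359 − -36.849 = -6.510°.
a = sin²(Δφ/2) + cos φ₁ · cos φ₂ · sin²(Δλ/2) = 0.043588.
c = 2·atan2(√a, √(1−a)) = 0.42065 rad → d = 6371·c ≈ 2679.95 km.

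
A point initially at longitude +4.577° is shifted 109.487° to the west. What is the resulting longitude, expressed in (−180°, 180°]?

Start at +4.577°; shift −109.487° → -104.910°.
-104.910° already lies in (−180°, 180°].

-104.910°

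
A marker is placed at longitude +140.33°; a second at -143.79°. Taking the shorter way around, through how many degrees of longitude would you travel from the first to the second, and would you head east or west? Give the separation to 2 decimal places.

75.88° east

Raw difference: -143.79 − 140.33 = -284.12°.
Normalise into (−180°, 180°]: -284.12° + 360° = 75.88°.
Positive ⇒ the second point lies to the east; separation 75.88°.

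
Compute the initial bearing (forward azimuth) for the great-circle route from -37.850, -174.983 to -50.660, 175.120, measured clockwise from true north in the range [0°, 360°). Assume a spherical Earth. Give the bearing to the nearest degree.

Δλ = 175.120 − -174.983 = 350.103°; wrapped into (−180°, 180°]: -9.897°.
θ = atan2( sin Δλ · cos φ₂ , cos φ₁ · sin φ₂ − sin φ₁ · cos φ₂ · cos Δλ )
  = atan2(-0.10896, -0.22751) = -154.410° → normalised to [0°, 360°): 205.590°.

206°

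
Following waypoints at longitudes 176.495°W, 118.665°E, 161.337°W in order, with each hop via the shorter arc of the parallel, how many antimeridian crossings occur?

2

Leg 1: -176.495° → +118.665°, shortest Δλ = -64.84° (west) — crosses 180°.
Leg 2: +118.665° → -161.337°, shortest Δλ = 79.998° (east) — crosses 180°.
Total crossings: 2.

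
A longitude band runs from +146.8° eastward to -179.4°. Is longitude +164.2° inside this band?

Band width going east from +146.8° to -179.4°: ((-179.4 − 146.8) mod 360) = 33.8°.
Offset of +164.2° east of the west edge: ((164.2 − 146.8) mod 360) = 17.4°.
17.4° ≤ 33.8° ⇒ inside.

Yes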